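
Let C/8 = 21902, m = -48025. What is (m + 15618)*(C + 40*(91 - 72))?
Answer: -5702854232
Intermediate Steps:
C = 175216 (C = 8*21902 = 175216)
(m + 15618)*(C + 40*(91 - 72)) = (-48025 + 15618)*(175216 + 40*(91 - 72)) = -32407*(175216 + 40*19) = -32407*(175216 + 760) = -32407*175976 = -5702854232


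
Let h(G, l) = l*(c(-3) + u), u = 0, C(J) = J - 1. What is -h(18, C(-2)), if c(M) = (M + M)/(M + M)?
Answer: 3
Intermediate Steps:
C(J) = -1 + J
c(M) = 1 (c(M) = (2*M)/((2*M)) = (2*M)*(1/(2*M)) = 1)
h(G, l) = l (h(G, l) = l*(1 + 0) = l*1 = l)
-h(18, C(-2)) = -(-1 - 2) = -1*(-3) = 3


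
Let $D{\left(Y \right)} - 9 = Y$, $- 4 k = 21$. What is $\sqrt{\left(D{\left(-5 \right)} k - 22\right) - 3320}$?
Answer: $i \sqrt{3363} \approx 57.991 i$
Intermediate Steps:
$k = - \frac{21}{4}$ ($k = \left(- \frac{1}{4}\right) 21 = - \frac{21}{4} \approx -5.25$)
$D{\left(Y \right)} = 9 + Y$
$\sqrt{\left(D{\left(-5 \right)} k - 22\right) - 3320} = \sqrt{\left(\left(9 - 5\right) \left(- \frac{21}{4}\right) - 22\right) - 3320} = \sqrt{\left(4 \left(- \frac{21}{4}\right) - 22\right) - 3320} = \sqrt{\left(-21 - 22\right) - 3320} = \sqrt{-43 - 3320} = \sqrt{-3363} = i \sqrt{3363}$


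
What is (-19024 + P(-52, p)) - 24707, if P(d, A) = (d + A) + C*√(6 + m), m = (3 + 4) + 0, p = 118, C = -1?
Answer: -43665 - √13 ≈ -43669.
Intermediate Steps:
m = 7 (m = 7 + 0 = 7)
P(d, A) = A + d - √13 (P(d, A) = (d + A) - √(6 + 7) = (A + d) - √13 = A + d - √13)
(-19024 + P(-52, p)) - 24707 = (-19024 + (118 - 52 - √13)) - 24707 = (-19024 + (66 - √13)) - 24707 = (-18958 - √13) - 24707 = -43665 - √13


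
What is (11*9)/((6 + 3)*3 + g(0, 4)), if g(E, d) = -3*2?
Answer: 33/7 ≈ 4.7143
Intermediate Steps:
g(E, d) = -6
(11*9)/((6 + 3)*3 + g(0, 4)) = (11*9)/((6 + 3)*3 - 6) = 99/(9*3 - 6) = 99/(27 - 6) = 99/21 = 99*(1/21) = 33/7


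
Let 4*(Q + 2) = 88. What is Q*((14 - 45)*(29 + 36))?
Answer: -40300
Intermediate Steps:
Q = 20 (Q = -2 + (1/4)*88 = -2 + 22 = 20)
Q*((14 - 45)*(29 + 36)) = 20*((14 - 45)*(29 + 36)) = 20*(-31*65) = 20*(-2015) = -40300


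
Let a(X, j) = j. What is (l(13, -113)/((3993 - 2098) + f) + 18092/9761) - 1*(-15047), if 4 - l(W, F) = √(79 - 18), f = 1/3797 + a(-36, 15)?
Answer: 1065299717411857/70789417231 - 3797*√61/7252271 ≈ 15049.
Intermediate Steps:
f = 56956/3797 (f = 1/3797 + 15 = 56956/3797 ≈ 15.000)
l(W, F) = 4 - √61 (l(W, F) = 4 - √(79 - 18) = 4 - √61)
(l(13, -113)/((3993 - 2098) + f) + 18092/9761) - 1*(-15047) = ((4 - √61)/((3993 - 2098) + 56956/3797) + 18092/9761) - 1*(-15047) = ((4 - √61)/(1895 + 56956/3797) + 18092*(1/9761)) + 15047 = ((4 - √61)/(7252271/3797) + 18092/9761) + 15047 = ((4 - √61)*(3797/7252271) + 18092/9761) + 15047 = ((15188/7252271 - 3797*√61/7252271) + 18092/9761) + 15047 = (131356337000/70789417231 - 3797*√61/7252271) + 15047 = 1065299717411857/70789417231 - 3797*√61/7252271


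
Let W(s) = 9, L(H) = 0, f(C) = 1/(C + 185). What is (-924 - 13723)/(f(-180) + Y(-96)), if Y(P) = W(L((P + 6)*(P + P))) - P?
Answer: -73235/526 ≈ -139.23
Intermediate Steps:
f(C) = 1/(185 + C)
Y(P) = 9 - P
(-924 - 13723)/(f(-180) + Y(-96)) = (-924 - 13723)/(1/(185 - 180) + (9 - 1*(-96))) = -14647/(1/5 + (9 + 96)) = -14647/(1/5 + 105) = -14647/526/5 = -14647*5/526 = -73235/526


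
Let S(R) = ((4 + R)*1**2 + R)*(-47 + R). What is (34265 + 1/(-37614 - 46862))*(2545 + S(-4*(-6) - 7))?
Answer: 4066871045295/84476 ≈ 4.8142e+7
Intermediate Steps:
S(R) = (-47 + R)*(4 + 2*R) (S(R) = ((4 + R)*1 + R)*(-47 + R) = ((4 + R) + R)*(-47 + R) = (4 + 2*R)*(-47 + R) = (-47 + R)*(4 + 2*R))
(34265 + 1/(-37614 - 46862))*(2545 + S(-4*(-6) - 7)) = (34265 + 1/(-37614 - 46862))*(2545 + (-188 - 90*(-4*(-6) - 7) + 2*(-4*(-6) - 7)**2)) = (34265 + 1/(-84476))*(2545 + (-188 - 90*(24 - 7) + 2*(24 - 7)**2)) = (34265 - 1/84476)*(2545 + (-188 - 90*17 + 2*17**2)) = 2894570139*(2545 + (-188 - 1530 + 2*289))/84476 = 2894570139*(2545 + (-188 - 1530 + 578))/84476 = 2894570139*(2545 - 1140)/84476 = (2894570139/84476)*1405 = 4066871045295/84476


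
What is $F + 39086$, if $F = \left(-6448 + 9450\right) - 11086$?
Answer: $31002$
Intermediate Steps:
$F = -8084$ ($F = 3002 - 11086 = -8084$)
$F + 39086 = -8084 + 39086 = 31002$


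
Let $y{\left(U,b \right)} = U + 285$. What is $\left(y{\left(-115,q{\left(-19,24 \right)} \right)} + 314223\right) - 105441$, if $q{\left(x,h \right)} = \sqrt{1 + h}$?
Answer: $208952$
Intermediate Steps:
$y{\left(U,b \right)} = 285 + U$
$\left(y{\left(-115,q{\left(-19,24 \right)} \right)} + 314223\right) - 105441 = \left(\left(285 - 115\right) + 314223\right) - 105441 = \left(170 + 314223\right) - 105441 = 314393 - 105441 = 208952$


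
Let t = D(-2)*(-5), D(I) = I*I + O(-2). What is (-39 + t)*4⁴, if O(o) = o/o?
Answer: -16384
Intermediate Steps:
O(o) = 1
D(I) = 1 + I² (D(I) = I*I + 1 = I² + 1 = 1 + I²)
t = -25 (t = (1 + (-2)²)*(-5) = (1 + 4)*(-5) = 5*(-5) = -25)
(-39 + t)*4⁴ = (-39 - 25)*4⁴ = -64*256 = -16384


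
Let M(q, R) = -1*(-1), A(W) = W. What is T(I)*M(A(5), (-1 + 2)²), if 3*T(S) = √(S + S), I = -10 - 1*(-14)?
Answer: 2*√2/3 ≈ 0.94281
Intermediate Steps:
M(q, R) = 1
I = 4 (I = -10 + 14 = 4)
T(S) = √2*√S/3 (T(S) = √(S + S)/3 = √(2*S)/3 = (√2*√S)/3 = √2*√S/3)
T(I)*M(A(5), (-1 + 2)²) = (√2*√4/3)*1 = ((⅓)*√2*2)*1 = (2*√2/3)*1 = 2*√2/3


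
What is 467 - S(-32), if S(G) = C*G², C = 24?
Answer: -24109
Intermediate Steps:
S(G) = 24*G²
467 - S(-32) = 467 - 24*(-32)² = 467 - 24*1024 = 467 - 1*24576 = 467 - 24576 = -24109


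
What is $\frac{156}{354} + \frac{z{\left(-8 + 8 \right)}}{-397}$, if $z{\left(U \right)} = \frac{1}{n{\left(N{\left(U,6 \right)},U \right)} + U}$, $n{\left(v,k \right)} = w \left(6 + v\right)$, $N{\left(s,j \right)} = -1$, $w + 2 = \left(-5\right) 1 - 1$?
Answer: $\frac{412939}{936920} \approx 0.44074$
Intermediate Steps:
$w = -8$ ($w = -2 - 6 = -8$)
$n{\left(v,k \right)} = -48 - 8 v$ ($n{\left(v,k \right)} = - 8 \left(6 + v\right) = -48 - 8 v$)
$z{\left(U \right)} = \frac{1}{-40 + U}$ ($z{\left(U \right)} = \frac{1}{\left(-48 - -8\right) + U} = \frac{1}{\left(-48 + 8\right) + U} = \frac{1}{-40 + U}$)
$\frac{156}{354} + \frac{z{\left(-8 + 8 \right)}}{-397} = \frac{156}{354} + \frac{1}{\left(-40 + \left(-8 + 8\right)\right) \left(-397\right)} = 156 \cdot \frac{1}{354} + \frac{1}{-40 + 0} \left(- \frac{1}{397}\right) = \frac{26}{59} + \frac{1}{-40} \left(- \frac{1}{397}\right) = \frac{26}{59} - - \frac{1}{15880} = \frac{26}{59} + \frac{1}{15880} = \frac{412939}{936920}$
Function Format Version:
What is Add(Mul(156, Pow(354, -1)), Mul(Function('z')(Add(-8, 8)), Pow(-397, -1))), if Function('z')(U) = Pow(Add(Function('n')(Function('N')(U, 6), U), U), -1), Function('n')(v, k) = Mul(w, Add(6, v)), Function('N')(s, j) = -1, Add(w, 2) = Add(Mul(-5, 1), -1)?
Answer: Rational(412939, 936920) ≈ 0.44074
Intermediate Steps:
w = -8 (w = Add(-2, Add(Mul(-5, 1), -1)) = Add(-2, Add(-5, -1)) = Add(-2, -6) = -8)
Function('n')(v, k) = Add(-48, Mul(-8, v)) (Function('n')(v, k) = Mul(-8, Add(6, v)) = Add(-48, Mul(-8, v)))
Function('z')(U) = Pow(Add(-40, U), -1) (Function('z')(U) = Pow(Add(Add(-48, Mul(-8, -1)), U), -1) = Pow(Add(Add(-48, 8), U), -1) = Pow(Add(-40, U), -1))
Add(Mul(156, Pow(354, -1)), Mul(Function('z')(Add(-8, 8)), Pow(-397, -1))) = Add(Mul(156, Pow(354, -1)), Mul(Pow(Add(-40, Add(-8, 8)), -1), Pow(-397, -1))) = Add(Mul(156, Rational(1, 354)), Mul(Pow(Add(-40, 0), -1), Rational(-1, 397))) = Add(Rational(26, 59), Mul(Pow(-40, -1), Rational(-1, 397))) = Add(Rational(26, 59), Mul(Rational(-1, 40), Rational(-1, 397))) = Add(Rational(26, 59), Rational(1, 15880)) = Rational(412939, 936920)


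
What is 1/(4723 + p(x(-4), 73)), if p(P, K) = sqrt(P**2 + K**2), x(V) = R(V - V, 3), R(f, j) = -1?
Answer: 4723/22301399 - sqrt(5330)/22301399 ≈ 0.00020851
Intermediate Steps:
x(V) = -1
p(P, K) = sqrt(K**2 + P**2)
1/(4723 + p(x(-4), 73)) = 1/(4723 + sqrt(73**2 + (-1)**2)) = 1/(4723 + sqrt(5329 + 1)) = 1/(4723 + sqrt(5330))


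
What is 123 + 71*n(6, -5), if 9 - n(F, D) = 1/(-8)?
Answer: 6167/8 ≈ 770.88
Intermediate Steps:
n(F, D) = 73/8 (n(F, D) = 9 - 1/(-8) = 9 - 1*(-⅛) = 9 + ⅛ = 73/8)
123 + 71*n(6, -5) = 123 + 71*(73/8) = 123 + 5183/8 = 6167/8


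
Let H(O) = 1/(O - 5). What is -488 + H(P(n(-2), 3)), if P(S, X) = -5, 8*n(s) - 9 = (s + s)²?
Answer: -4881/10 ≈ -488.10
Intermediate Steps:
n(s) = 9/8 + s²/2 (n(s) = 9/8 + (s + s)²/8 = 9/8 + (2*s)²/8 = 9/8 + (4*s²)/8 = 9/8 + s²/2)
H(O) = 1/(-5 + O)
-488 + H(P(n(-2), 3)) = -488 + 1/(-5 - 5) = -488 + 1/(-10) = -488 - ⅒ = -4881/10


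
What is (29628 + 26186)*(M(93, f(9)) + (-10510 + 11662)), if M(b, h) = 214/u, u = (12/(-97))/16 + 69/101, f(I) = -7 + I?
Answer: 2169965715280/26469 ≈ 8.1981e+7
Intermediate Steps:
u = 26469/39188 (u = (12*(-1/97))*(1/16) + 69*(1/101) = -12/97*1/16 + 69/101 = -3/388 + 69/101 = 26469/39188 ≈ 0.67544)
M(b, h) = 8386232/26469 (M(b, h) = 214/(26469/39188) = 214*(39188/26469) = 8386232/26469)
(29628 + 26186)*(M(93, f(9)) + (-10510 + 11662)) = (29628 + 26186)*(8386232/26469 + (-10510 + 11662)) = 55814*(8386232/26469 + 1152) = 55814*(38878520/26469) = 2169965715280/26469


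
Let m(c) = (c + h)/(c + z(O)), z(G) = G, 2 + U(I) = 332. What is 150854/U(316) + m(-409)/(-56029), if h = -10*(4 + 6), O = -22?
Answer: 165586250008/362227485 ≈ 457.13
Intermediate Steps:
U(I) = 330 (U(I) = -2 + 332 = 330)
h = -100 (h = -10*10 = -100)
m(c) = (-100 + c)/(-22 + c) (m(c) = (c - 100)/(c - 22) = (-100 + c)/(-22 + c))
150854/U(316) + m(-409)/(-56029) = 150854/330 + ((-100 - 409)/(-22 - 409))/(-56029) = 150854*(1/330) + (-509/(-431))*(-1/56029) = 6857/15 - 1/431*(-509)*(-1/56029) = 6857/15 + (509/431)*(-1/56029) = 6857/15 - 509/24148499 = 165586250008/362227485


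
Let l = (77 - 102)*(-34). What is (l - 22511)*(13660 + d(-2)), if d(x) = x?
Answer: -295845938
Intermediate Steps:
l = 850 (l = -25*(-34) = 850)
(l - 22511)*(13660 + d(-2)) = (850 - 22511)*(13660 - 2) = -21661*13658 = -295845938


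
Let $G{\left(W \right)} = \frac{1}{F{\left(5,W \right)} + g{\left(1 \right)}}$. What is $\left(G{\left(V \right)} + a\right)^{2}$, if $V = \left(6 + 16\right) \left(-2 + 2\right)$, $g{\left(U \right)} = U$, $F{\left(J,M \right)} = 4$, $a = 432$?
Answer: $\frac{4669921}{25} \approx 1.868 \cdot 10^{5}$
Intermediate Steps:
$V = 0$ ($V = 22 \cdot 0 = 0$)
$G{\left(W \right)} = \frac{1}{5}$ ($G{\left(W \right)} = \frac{1}{4 + 1} = \frac{1}{5}$)
$\left(G{\left(V \right)} + a\right)^{2} = \left(\frac{1}{5} + 432\right)^{2} = \left(\frac{2161}{5}\right)^{2} = \frac{4669921}{25}$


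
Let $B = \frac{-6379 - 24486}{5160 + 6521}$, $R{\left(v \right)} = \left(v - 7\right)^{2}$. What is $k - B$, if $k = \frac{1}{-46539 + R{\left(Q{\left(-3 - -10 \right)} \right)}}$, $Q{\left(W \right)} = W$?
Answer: $\frac{1436414554}{543622059} \approx 2.6423$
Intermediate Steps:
$R{\left(v \right)} = \left(-7 + v\right)^{2}$
$B = - \frac{30865}{11681} \approx -2.6423$
$k = - \frac{1}{46539}$ ($k = \frac{1}{-46539 + \left(-7 - -7\right)^{2}} = \frac{1}{-46539 + \left(-7 + \left(-3 + 10\right)\right)^{2}} = \frac{1}{-46539 + \left(-7 + 7\right)^{2}} = \frac{1}{-46539 + 0^{2}} = \frac{1}{-46539 + 0} = \frac{1}{-46539} = - \frac{1}{46539} \approx -2.1487 \cdot 10^{-5}$)
$k - B = - \frac{1}{46539} - - \frac{30865}{11681} = - \frac{1}{46539} + \frac{30865}{11681} = \frac{1436414554}{543622059}$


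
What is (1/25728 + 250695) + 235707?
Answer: 12514150657/25728 ≈ 4.8640e+5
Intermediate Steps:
(1/25728 + 250695) + 235707 = 6449880961/25728 + 235707 = 12514150657/25728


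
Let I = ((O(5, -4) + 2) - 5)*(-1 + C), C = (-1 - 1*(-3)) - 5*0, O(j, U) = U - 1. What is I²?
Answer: 64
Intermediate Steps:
O(j, U) = -1 + U
C = 2 (C = (-1 + 3) + 0 = 2 + 0 = 2)
I = -8 (I = (((-1 - 4) + 2) - 5)*(-1 + 2) = ((-5 + 2) - 5)*1 = (-3 - 5)*1 = -8*1 = -8)
I² = (-8)² = 64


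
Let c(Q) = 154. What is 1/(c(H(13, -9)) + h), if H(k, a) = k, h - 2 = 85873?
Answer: 1/86029 ≈ 1.1624e-5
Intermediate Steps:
h = 85875 (h = 2 + 85873 = 85875)
1/(c(H(13, -9)) + h) = 1/(154 + 85875) = 1/86029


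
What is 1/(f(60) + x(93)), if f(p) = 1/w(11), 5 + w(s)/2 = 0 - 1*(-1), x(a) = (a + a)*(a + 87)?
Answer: 8/267839 ≈ 2.9869e-5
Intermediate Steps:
x(a) = 2*a*(87 + a) (x(a) = (2*a)*(87 + a) = 2*a*(87 + a))
w(s) = -8 (w(s) = -10 + 2*(0 - 1*(-1)) = -10 + 2*(0 + 1) = -10 + 2*1 = -10 + 2 = -8)
f(p) = -1/8 (f(p) = 1/(-8) = -1/8)
1/(f(60) + x(93)) = 1/(-1/8 + 2*93*(87 + 93)) = 1/(-1/8 + 2*93*180) = 1/(-1/8 + 33480) = 1/(267839/8) = 8/267839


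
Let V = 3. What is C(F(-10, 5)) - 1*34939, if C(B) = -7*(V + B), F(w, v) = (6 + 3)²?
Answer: -35527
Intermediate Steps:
F(w, v) = 81 (F(w, v) = 9² = 81)
C(B) = -21 - 7*B (C(B) = -7*(3 + B) = -21 - 7*B)
C(F(-10, 5)) - 1*34939 = (-21 - 7*81) - 1*34939 = (-21 - 567) - 34939 = -588 - 34939 = -35527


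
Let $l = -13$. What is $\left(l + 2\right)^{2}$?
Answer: $121$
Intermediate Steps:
$\left(l + 2\right)^{2} = \left(-13 + 2\right)^{2} = \left(-11\right)^{2} = 121$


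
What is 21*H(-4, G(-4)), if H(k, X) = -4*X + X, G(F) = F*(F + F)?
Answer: -2016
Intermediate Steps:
G(F) = 2*F² (G(F) = F*(2*F) = 2*F²)
H(k, X) = -3*X
21*H(-4, G(-4)) = 21*(-6*(-4)²) = 21*(-6*16) = 21*(-3*32) = 21*(-96) = -2016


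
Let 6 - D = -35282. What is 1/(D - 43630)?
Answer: -1/8342 ≈ -0.00011988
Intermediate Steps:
D = 35288 (D = 6 - 1*(-35282) = 6 + 35282 = 35288)
1/(D - 43630) = 1/(35288 - 43630) = 1/(-8342) = -1/8342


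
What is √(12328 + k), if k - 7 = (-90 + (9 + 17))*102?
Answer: √5807 ≈ 76.204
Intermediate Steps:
k = -6521 (k = 7 + (-90 + (9 + 17))*102 = 7 + (-90 + 26)*102 = 7 - 64*102 = 7 - 6528 = -6521)
√(12328 + k) = √(12328 - 6521) = √5807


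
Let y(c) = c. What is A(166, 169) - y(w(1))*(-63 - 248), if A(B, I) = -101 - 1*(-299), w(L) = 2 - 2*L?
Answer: 198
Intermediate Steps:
A(B, I) = 198 (A(B, I) = -101 + 299 = 198)
A(166, 169) - y(w(1))*(-63 - 248) = 198 - (2 - 2*1)*(-63 - 248) = 198 - (2 - 2)*(-311) = 198 - 0*(-311) = 198 - 1*0 = 198 + 0 = 198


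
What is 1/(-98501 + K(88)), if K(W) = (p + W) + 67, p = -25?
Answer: -1/98371 ≈ -1.0166e-5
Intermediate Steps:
K(W) = 42 + W (K(W) = (-25 + W) + 67 = 42 + W)
1/(-98501 + K(88)) = 1/(-98501 + (42 + 88)) = 1/(-98501 + 130) = 1/(-98371) = -1/98371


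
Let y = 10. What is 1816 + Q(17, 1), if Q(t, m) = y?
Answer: 1826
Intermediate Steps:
Q(t, m) = 10
1816 + Q(17, 1) = 1816 + 10 = 1826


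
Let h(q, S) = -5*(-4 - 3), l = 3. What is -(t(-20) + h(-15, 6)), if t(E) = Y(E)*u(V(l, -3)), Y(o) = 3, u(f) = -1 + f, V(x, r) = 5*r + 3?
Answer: 4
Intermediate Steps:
V(x, r) = 3 + 5*r
h(q, S) = 35 (h(q, S) = -5*(-7) = 35)
t(E) = -39 (t(E) = 3*(-1 + (3 + 5*(-3))) = 3*(-1 + (3 - 15)) = 3*(-1 - 12) = 3*(-13) = -39)
-(t(-20) + h(-15, 6)) = -(-39 + 35) = -1*(-4) = 4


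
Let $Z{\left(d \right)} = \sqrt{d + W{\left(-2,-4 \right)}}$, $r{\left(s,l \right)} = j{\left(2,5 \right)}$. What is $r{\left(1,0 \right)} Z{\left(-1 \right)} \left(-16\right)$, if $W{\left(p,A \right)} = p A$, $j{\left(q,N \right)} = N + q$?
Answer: $- 112 \sqrt{7} \approx -296.32$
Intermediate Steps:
$W{\left(p,A \right)} = A p$
$r{\left(s,l \right)} = 7$ ($r{\left(s,l \right)} = 5 + 2 = 7$)
$Z{\left(d \right)} = \sqrt{8 + d}$ ($Z{\left(d \right)} = \sqrt{d - -8} = \sqrt{d + 8} = \sqrt{8 + d}$)
$r{\left(1,0 \right)} Z{\left(-1 \right)} \left(-16\right) = 7 \sqrt{8 - 1} \left(-16\right) = 7 \sqrt{7} \left(-16\right) = - 112 \sqrt{7}$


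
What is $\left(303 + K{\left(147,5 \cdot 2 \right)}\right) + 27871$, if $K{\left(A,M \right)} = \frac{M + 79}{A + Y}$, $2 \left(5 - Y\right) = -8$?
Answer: $\frac{4395233}{156} \approx 28175.0$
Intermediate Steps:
$Y = 9$ ($Y = 5 - -4 = 5 + 4 = 9$)
$K{\left(A,M \right)} = \frac{79 + M}{9 + A}$ ($K{\left(A,M \right)} = \frac{M + 79}{A + 9} = \frac{79 + M}{9 + A}$)
$\left(303 + K{\left(147,5 \cdot 2 \right)}\right) + 27871 = \left(303 + \frac{79 + 5 \cdot 2}{9 + 147}\right) + 27871 = \left(303 + \frac{79 + 10}{156}\right) + 27871 = \left(303 + \frac{1}{156} \cdot 89\right) + 27871 = \left(303 + \frac{89}{156}\right) + 27871 = \frac{47357}{156} + 27871 = \frac{4395233}{156}$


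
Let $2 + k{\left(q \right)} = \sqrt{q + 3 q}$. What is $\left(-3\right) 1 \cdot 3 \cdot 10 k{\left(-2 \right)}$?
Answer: $180 - 180 i \sqrt{2} \approx 180.0 - 254.56 i$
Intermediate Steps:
$k{\left(q \right)} = -2 + 2 \sqrt{q}$ ($k{\left(q \right)} = -2 + \sqrt{q + 3 q} = -2 + \sqrt{4 q} = -2 + 2 \sqrt{q}$)
$\left(-3\right) 1 \cdot 3 \cdot 10 k{\left(-2 \right)} = \left(-3\right) 1 \cdot 3 \cdot 10 \left(-2 + 2 \sqrt{-2}\right) = \left(-3\right) 3 \cdot 10 \left(-2 + 2 i \sqrt{2}\right) = \left(-9\right) 10 \left(-2 + 2 i \sqrt{2}\right) = - 90 \left(-2 + 2 i \sqrt{2}\right) = 180 - 180 i \sqrt{2}$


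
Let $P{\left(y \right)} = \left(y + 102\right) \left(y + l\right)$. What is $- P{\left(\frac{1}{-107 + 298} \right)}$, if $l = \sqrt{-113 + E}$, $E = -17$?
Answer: $- \frac{19483}{36481} - \frac{19483 i \sqrt{130}}{191} \approx -0.53406 - 1163.0 i$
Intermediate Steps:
$l = i \sqrt{130}$ ($l = \sqrt{-113 - 17} = \sqrt{-130} = i \sqrt{130} \approx 11.402 i$)
$P{\left(y \right)} = \left(102 + y\right) \left(y + i \sqrt{130}\right)$ ($P{\left(y \right)} = \left(y + 102\right) \left(y + i \sqrt{130}\right) = \left(102 + y\right) \left(y + i \sqrt{130}\right)$)
$- P{\left(\frac{1}{-107 + 298} \right)} = - (\left(\frac{1}{-107 + 298}\right)^{2} + \frac{102}{-107 + 298} + 102 i \sqrt{130} + \frac{i \sqrt{130}}{-107 + 298}) = - (\left(\frac{1}{191}\right)^{2} + \frac{102}{191} + 102 i \sqrt{130} + \frac{i \sqrt{130}}{191}) = - (\left(\frac{1}{191}\right)^{2} + 102 \cdot \frac{1}{191} + 102 i \sqrt{130} + i \frac{1}{191} \sqrt{130}) = - (\frac{1}{36481} + \frac{102}{191} + 102 i \sqrt{130} + \frac{i \sqrt{130}}{191}) = - (\frac{19483}{36481} + \frac{19483 i \sqrt{130}}{191}) = - \frac{19483}{36481} - \frac{19483 i \sqrt{130}}{191}$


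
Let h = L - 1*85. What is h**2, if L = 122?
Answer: 1369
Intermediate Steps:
h = 37 (h = 122 - 1*85 = 122 - 85 = 37)
h**2 = 37**2 = 1369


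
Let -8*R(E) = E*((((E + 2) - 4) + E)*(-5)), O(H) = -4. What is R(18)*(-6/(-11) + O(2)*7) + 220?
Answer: -113095/11 ≈ -10281.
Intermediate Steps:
R(E) = -E*(10 - 10*E)/8 (R(E) = -E*(((E + 2) - 4) + E)*(-5)/8 = -E*(((2 + E) - 4) + E)*(-5)/8 = -E*((-2 + E) + E)*(-5)/8 = -E*(-2 + 2*E)*(-5)/8 = -E*(10 - 10*E)/8)
R(18)*(-6/(-11) + O(2)*7) + 220 = ((5/4)*18*(-1 + 18))*(-6/(-11) - 4*7) + 220 = ((5/4)*18*17)*(-6*(-1/11) - 28) + 220 = 765*(6/11 - 28)/2 + 220 = (765/2)*(-302/11) + 220 = -115515/11 + 220 = -113095/11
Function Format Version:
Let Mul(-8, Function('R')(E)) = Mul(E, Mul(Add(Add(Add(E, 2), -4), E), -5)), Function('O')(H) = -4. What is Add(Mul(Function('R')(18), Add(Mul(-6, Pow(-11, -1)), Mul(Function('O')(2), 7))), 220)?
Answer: Rational(-113095, 11) ≈ -10281.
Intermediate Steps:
Function('R')(E) = Mul(Rational(-1, 8), E, Add(10, Mul(-10, E))) (Function('R')(E) = Mul(Rational(-1, 8), Mul(E, Mul(Add(Add(Add(E, 2), -4), E), -5))) = Mul(Rational(-1, 8), Mul(E, Mul(Add(Add(Add(2, E), -4), E), -5))) = Mul(Rational(-1, 8), Mul(E, Mul(Add(Add(-2, E), E), -5))) = Mul(Rational(-1, 8), Mul(E, Mul(Add(-2, Mul(2, E)), -5))) = Mul(Rational(-1, 8), Mul(E, Add(10, Mul(-10, E)))) = Mul(Rational(-1, 8), E, Add(10, Mul(-10, E))))
Add(Mul(Function('R')(18), Add(Mul(-6, Pow(-11, -1)), Mul(Function('O')(2), 7))), 220) = Add(Mul(Mul(Rational(5, 4), 18, Add(-1, 18)), Add(Mul(-6, Pow(-11, -1)), Mul(-4, 7))), 220) = Add(Mul(Mul(Rational(5, 4), 18, 17), Add(Mul(-6, Rational(-1, 11)), -28)), 220) = Add(Mul(Rational(765, 2), Add(Rational(6, 11), -28)), 220) = Add(Mul(Rational(765, 2), Rational(-302, 11)), 220) = Add(Rational(-115515, 11), 220) = Rational(-113095, 11)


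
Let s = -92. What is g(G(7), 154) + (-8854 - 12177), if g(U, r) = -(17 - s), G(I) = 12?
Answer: -21140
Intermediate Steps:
g(U, r) = -109 (g(U, r) = -(17 - 1*(-92)) = -(17 + 92) = -1*109 = -109)
g(G(7), 154) + (-8854 - 12177) = -109 + (-8854 - 12177) = -109 - 21031 = -21140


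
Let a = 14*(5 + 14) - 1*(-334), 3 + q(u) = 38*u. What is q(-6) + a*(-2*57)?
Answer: -68631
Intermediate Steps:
q(u) = -3 + 38*u
a = 600 (a = 14*19 + 334 = 266 + 334 = 600)
q(-6) + a*(-2*57) = (-3 + 38*(-6)) + 600*(-2*57) = (-3 - 228) + 600*(-114) = -231 - 68400 = -68631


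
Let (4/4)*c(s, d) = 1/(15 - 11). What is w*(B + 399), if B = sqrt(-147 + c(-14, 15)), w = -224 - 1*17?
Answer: -96159 - 241*I*sqrt(587)/2 ≈ -96159.0 - 2919.5*I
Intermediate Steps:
w = -241 (w = -224 - 17 = -241)
c(s, d) = 1/4 (c(s, d) = 1/(15 - 11) = 1/4)
B = I*sqrt(587)/2 (B = sqrt(-147 + 1/4) = sqrt(-587/4) = I*sqrt(587)/2 ≈ 12.114*I)
w*(B + 399) = -241*(I*sqrt(587)/2 + 399) = -241*(399 + I*sqrt(587)/2) = -96159 - 241*I*sqrt(587)/2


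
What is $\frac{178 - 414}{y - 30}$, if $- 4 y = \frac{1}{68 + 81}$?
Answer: $\frac{140656}{17881} \approx 7.8662$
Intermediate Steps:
$y = - \frac{1}{596}$ ($y = - \frac{1}{4 \left(68 + 81\right)} = - \frac{1}{4 \cdot 149} = \left(- \frac{1}{4}\right) \frac{1}{149} = - \frac{1}{596} \approx -0.0016779$)
$\frac{178 - 414}{y - 30} = \frac{178 - 414}{- \frac{1}{596} - 30} = - \frac{236}{- \frac{17881}{596}} = \left(-236\right) \left(- \frac{596}{17881}\right) = \frac{140656}{17881}$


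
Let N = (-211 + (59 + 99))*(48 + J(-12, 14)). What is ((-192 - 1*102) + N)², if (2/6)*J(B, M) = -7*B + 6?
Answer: 294053904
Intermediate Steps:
J(B, M) = 18 - 21*B (J(B, M) = 3*(-7*B + 6) = 3*(6 - 7*B) = 18 - 21*B)
N = -16854 (N = (-211 + (59 + 99))*(48 + (18 - 21*(-12))) = (-211 + 158)*(48 + (18 + 252)) = -53*(48 + 270) = -53*318 = -16854)
((-192 - 1*102) + N)² = ((-192 - 1*102) - 16854)² = ((-192 - 102) - 16854)² = (-294 - 16854)² = (-17148)² = 294053904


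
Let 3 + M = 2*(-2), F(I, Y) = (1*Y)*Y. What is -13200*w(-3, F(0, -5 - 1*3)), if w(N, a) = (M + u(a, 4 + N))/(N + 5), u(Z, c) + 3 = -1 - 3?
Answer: 92400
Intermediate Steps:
F(I, Y) = Y² (F(I, Y) = Y*Y = Y²)
u(Z, c) = -7 (u(Z, c) = -3 + (-1 - 3) = -3 - 4 = -7)
M = -7 (M = -3 + 2*(-2) = -3 - 4 = -7)
w(N, a) = -14/(5 + N) (w(N, a) = (-7 - 7)/(N + 5) = -14/(5 + N))
-13200*w(-3, F(0, -5 - 1*3)) = -(-184800)/(5 - 3) = -(-184800)/2 = -13200*(-7) = 92400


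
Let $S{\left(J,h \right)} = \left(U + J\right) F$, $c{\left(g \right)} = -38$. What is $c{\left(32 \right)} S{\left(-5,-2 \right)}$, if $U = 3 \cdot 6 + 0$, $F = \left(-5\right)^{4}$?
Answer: $-308750$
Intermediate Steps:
$F = 625$
$U = 18$ ($U = 18 + 0 = 18$)
$S{\left(J,h \right)} = 11250 + 625 J$ ($S{\left(J,h \right)} = \left(18 + J\right) 625 = 11250 + 625 J$)
$c{\left(32 \right)} S{\left(-5,-2 \right)} = - 38 \left(11250 + 625 \left(-5\right)\right) = - 38 \left(11250 - 3125\right) = \left(-38\right) 8125 = -308750$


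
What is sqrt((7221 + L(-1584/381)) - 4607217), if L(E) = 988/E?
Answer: I*sqrt(20038617753)/66 ≈ 2144.8*I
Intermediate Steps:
sqrt((7221 + L(-1584/381)) - 4607217) = sqrt((7221 + 988/((-1584/381))) - 4607217) = sqrt((7221 + 988/((-1584*1/381))) - 4607217) = sqrt((7221 + 988/(-528/127)) - 4607217) = sqrt((7221 + 988*(-127/528)) - 4607217) = sqrt((7221 - 31369/132) - 4607217) = sqrt(921803/132 - 4607217) = sqrt(-607230841/132) = I*sqrt(20038617753)/66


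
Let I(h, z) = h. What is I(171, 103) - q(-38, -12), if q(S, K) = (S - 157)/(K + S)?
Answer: 1671/10 ≈ 167.10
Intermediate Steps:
q(S, K) = (-157 + S)/(K + S)
I(171, 103) - q(-38, -12) = 171 - (-157 - 38)/(-12 - 38) = 171 - (-195)/(-50) = 171 - (-1)*(-195)/50 = 171 - 1*39/10 = 171 - 39/10 = 1671/10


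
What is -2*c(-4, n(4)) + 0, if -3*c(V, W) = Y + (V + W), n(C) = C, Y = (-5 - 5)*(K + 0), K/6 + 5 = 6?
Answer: -40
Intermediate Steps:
K = 6 (K = -30 + 6*6 = -30 + 36 = 6)
Y = -60 (Y = (-5 - 5)*(6 + 0) = -10*6 = -60)
c(V, W) = 20 - V/3 - W/3 (c(V, W) = -(-60 + (V + W))/3 = -(-60 + V + W)/3 = 20 - V/3 - W/3)
-2*c(-4, n(4)) + 0 = -2*(20 - ⅓*(-4) - ⅓*4) + 0 = -2*(20 + 4/3 - 4/3) + 0 = -2*20 + 0 = -40 + 0 = -40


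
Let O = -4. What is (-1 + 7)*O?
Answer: -24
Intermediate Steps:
(-1 + 7)*O = (-1 + 7)*(-4) = 6*(-4) = -24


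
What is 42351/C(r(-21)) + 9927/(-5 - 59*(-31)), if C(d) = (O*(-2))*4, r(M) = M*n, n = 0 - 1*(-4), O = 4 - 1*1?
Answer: -1069583/608 ≈ -1759.2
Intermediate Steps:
O = 3 (O = 4 - 1 = 3)
n = 4 (n = 0 + 4 = 4)
r(M) = 4*M (r(M) = M*4 = 4*M)
C(d) = -24 (C(d) = (3*(-2))*4 = -6*4 = -24)
42351/C(r(-21)) + 9927/(-5 - 59*(-31)) = 42351/(-24) + 9927/(-5 - 59*(-31)) = 42351*(-1/24) + 9927/(-5 + 1829) = -14117/8 + 9927/1824 = -14117/8 + 9927*(1/1824) = -14117/8 + 3309/608 = -1069583/608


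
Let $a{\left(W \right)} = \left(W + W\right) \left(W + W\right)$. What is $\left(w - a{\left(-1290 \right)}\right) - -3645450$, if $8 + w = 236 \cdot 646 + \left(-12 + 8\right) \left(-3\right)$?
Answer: $-2858490$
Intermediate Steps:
$a{\left(W \right)} = 4 W^{2}$ ($a{\left(W \right)} = 2 W 2 W = 4 W^{2}$)
$w = 152460$ ($w = -8 + \left(236 \cdot 646 + \left(-12 + 8\right) \left(-3\right)\right) = -8 + \left(152456 - -12\right) = -8 + \left(152456 + 12\right) = -8 + 152468 = 152460$)
$\left(w - a{\left(-1290 \right)}\right) - -3645450 = \left(152460 - 4 \left(-1290\right)^{2}\right) - -3645450 = \left(152460 - 4 \cdot 1664100\right) + 3645450 = \left(152460 - 6656400\right) + 3645450 = -6503940 + 3645450 = -2858490$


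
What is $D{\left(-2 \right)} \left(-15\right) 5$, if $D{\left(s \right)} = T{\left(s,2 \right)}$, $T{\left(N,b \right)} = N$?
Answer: $150$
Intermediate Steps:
$D{\left(s \right)} = s$
$D{\left(-2 \right)} \left(-15\right) 5 = \left(-2\right) \left(-15\right) 5 = 30 \cdot 5 = 150$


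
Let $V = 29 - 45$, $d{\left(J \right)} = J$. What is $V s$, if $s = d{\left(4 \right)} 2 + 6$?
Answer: $-224$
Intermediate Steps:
$s = 14$ ($s = 4 \cdot 2 + 6 = 8 + 6 = 14$)
$V = -16$ ($V = 29 - 45 = -16$)
$V s = \left(-16\right) 14 = -224$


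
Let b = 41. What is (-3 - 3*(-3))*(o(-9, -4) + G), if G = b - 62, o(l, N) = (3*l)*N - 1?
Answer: 516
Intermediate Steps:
o(l, N) = -1 + 3*N*l (o(l, N) = 3*N*l - 1 = -1 + 3*N*l)
G = -21 (G = 41 - 62 = -21)
(-3 - 3*(-3))*(o(-9, -4) + G) = (-3 - 3*(-3))*((-1 + 3*(-4)*(-9)) - 21) = (-3 + 9)*((-1 + 108) - 21) = 6*(107 - 21) = 6*86 = 516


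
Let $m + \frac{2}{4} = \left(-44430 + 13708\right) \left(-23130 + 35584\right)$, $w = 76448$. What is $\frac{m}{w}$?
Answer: $- \frac{765223577}{152896} \approx -5004.9$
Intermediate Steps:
$m = - \frac{765223577}{2}$ ($m = - \frac{1}{2} + \left(-44430 + 13708\right) \left(-23130 + 35584\right) = - \frac{1}{2} - 382611788 = - \frac{765223577}{2} \approx -3.8261 \cdot 10^{8}$)
$\frac{m}{w} = - \frac{765223577}{2 \cdot 76448} = \left(- \frac{765223577}{2}\right) \frac{1}{76448} = - \frac{765223577}{152896}$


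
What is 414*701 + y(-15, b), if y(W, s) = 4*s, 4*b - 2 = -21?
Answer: 290195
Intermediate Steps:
b = -19/4 (b = ½ + (¼)*(-21) = ½ - 21/4 = -19/4 ≈ -4.7500)
414*701 + y(-15, b) = 414*701 + 4*(-19/4) = 290214 - 19 = 290195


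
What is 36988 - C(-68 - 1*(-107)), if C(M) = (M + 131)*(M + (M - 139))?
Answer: 47358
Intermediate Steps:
C(M) = (-139 + 2*M)*(131 + M) (C(M) = (131 + M)*(M + (-139 + M)) = (131 + M)*(-139 + 2*M) = (-139 + 2*M)*(131 + M))
36988 - C(-68 - 1*(-107)) = 36988 - (-18209 + 2*(-68 - 1*(-107))**2 + 123*(-68 - 1*(-107))) = 36988 - (-18209 + 2*(-68 + 107)**2 + 123*(-68 + 107)) = 36988 - (-18209 + 2*39**2 + 123*39) = 36988 - (-18209 + 2*1521 + 4797) = 36988 - (-18209 + 3042 + 4797) = 36988 - 1*(-10370) = 36988 + 10370 = 47358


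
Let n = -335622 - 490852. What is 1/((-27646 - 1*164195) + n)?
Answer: -1/1018315 ≈ -9.8201e-7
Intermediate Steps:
n = -826474
1/((-27646 - 1*164195) + n) = 1/((-27646 - 1*164195) - 826474) = 1/((-27646 - 164195) - 826474) = 1/(-191841 - 826474) = 1/(-1018315) = -1/1018315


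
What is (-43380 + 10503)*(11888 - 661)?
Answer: -369110079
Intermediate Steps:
(-43380 + 10503)*(11888 - 661) = -32877*11227 = -369110079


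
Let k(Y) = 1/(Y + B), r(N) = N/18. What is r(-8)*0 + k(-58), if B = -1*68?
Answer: -1/126 ≈ -0.0079365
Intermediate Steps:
B = -68
r(N) = N/18 (r(N) = N*(1/18) = N/18)
k(Y) = 1/(-68 + Y) (k(Y) = 1/(Y - 68) = 1/(-68 + Y))
r(-8)*0 + k(-58) = ((1/18)*(-8))*0 + 1/(-68 - 58) = -4/9*0 + 1/(-126) = 0 - 1/126 = -1/126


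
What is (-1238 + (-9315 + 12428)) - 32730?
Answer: -30855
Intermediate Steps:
(-1238 + (-9315 + 12428)) - 32730 = (-1238 + 3113) - 32730 = 1875 - 32730 = -30855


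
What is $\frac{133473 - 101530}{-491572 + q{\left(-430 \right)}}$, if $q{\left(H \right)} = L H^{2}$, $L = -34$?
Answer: $- \frac{1879}{398716} \approx -0.0047126$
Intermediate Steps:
$q{\left(H \right)} = - 34 H^{2}$
$\frac{133473 - 101530}{-491572 + q{\left(-430 \right)}} = \frac{133473 - 101530}{-491572 - 34 \left(-430\right)^{2}} = \frac{31943}{-491572 - 6286600} = \frac{31943}{-6778172} = 31943 \left(- \frac{1}{6778172}\right) = - \frac{1879}{398716}$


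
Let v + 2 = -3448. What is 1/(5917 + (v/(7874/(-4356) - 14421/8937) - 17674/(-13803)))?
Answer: 3782698347/26201554936925 ≈ 0.00014437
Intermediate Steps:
v = -3450 (v = -2 - 3448 = -3450)
1/(5917 + (v/(7874/(-4356) - 14421/8937) - 17674/(-13803))) = 1/(5917 + (-3450/(7874/(-4356) - 14421/8937) - 17674/(-13803))) = 1/(5917 + (-3450/(7874*(-1/4356) - 14421*1/8937) - 17674*(-1/13803))) = 1/(5917 + (-3450/(-3937/2178 - 4807/2979) + 17674/13803)) = 1/(5917 + (-3450/(-274049/80102) + 17674/13803)) = 1/(5917 + (-3450*(-80102/274049) + 17674/13803)) = 1/(5917 + (276351900/274049 + 17674/13803)) = 1/(5917 + 3819328817726/3782698347) = 1/(26201554936925/3782698347) = 3782698347/26201554936925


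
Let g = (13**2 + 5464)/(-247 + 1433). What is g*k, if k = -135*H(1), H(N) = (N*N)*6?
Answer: -2281365/593 ≈ -3847.2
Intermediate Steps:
H(N) = 6*N**2 (H(N) = N**2*6 = 6*N**2)
g = 5633/1186 (g = (169 + 5464)/1186 = 5633*(1/1186) = 5633/1186 ≈ 4.7496)
k = -810 (k = -810*1**2 = -810 ≈ -810.00)
g*k = (5633/1186)*(-810) = -2281365/593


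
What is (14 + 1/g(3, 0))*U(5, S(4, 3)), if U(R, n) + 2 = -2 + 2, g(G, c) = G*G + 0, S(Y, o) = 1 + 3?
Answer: -254/9 ≈ -28.222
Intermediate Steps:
S(Y, o) = 4
g(G, c) = G**2 (g(G, c) = G**2 + 0 = G**2)
U(R, n) = -2 (U(R, n) = -2 + (-2 + 2) = -2 + 0 = -2)
(14 + 1/g(3, 0))*U(5, S(4, 3)) = (14 + 1/(3**2))*(-2) = (14 + 1/9)*(-2) = (127/9)*(-2) = -254/9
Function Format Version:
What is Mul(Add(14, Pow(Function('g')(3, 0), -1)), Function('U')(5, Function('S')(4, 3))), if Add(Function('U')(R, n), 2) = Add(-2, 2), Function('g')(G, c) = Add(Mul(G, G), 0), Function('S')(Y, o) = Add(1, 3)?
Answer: Rational(-254, 9) ≈ -28.222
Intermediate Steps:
Function('S')(Y, o) = 4
Function('g')(G, c) = Pow(G, 2) (Function('g')(G, c) = Add(Pow(G, 2), 0) = Pow(G, 2))
Function('U')(R, n) = -2 (Function('U')(R, n) = Add(-2, Add(-2, 2)) = Add(-2, 0) = -2)
Mul(Add(14, Pow(Function('g')(3, 0), -1)), Function('U')(5, Function('S')(4, 3))) = Mul(Add(14, Pow(Pow(3, 2), -1)), -2) = Mul(Add(14, Pow(9, -1)), -2) = Mul(Add(14, Rational(1, 9)), -2) = Mul(Rational(127, 9), -2) = Rational(-254, 9)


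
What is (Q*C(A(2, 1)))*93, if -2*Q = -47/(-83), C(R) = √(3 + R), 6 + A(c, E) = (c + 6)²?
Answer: -4371*√61/166 ≈ -205.65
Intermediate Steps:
A(c, E) = -6 + (6 + c)² (A(c, E) = -6 + (c + 6)² = -6 + (6 + c)²)
Q = -47/166 (Q = -(-47)/(2*(-83)) = -(-47)*(-1)/(2*83) = -½*47/83 = -47/166 ≈ -0.28313)
(Q*C(A(2, 1)))*93 = -47*√(3 + (-6 + (6 + 2)²))/166*93 = -47*√(3 + (-6 + 8²))/166*93 = -47*√(3 + (-6 + 64))/166*93 = -47*√(3 + 58)/166*93 = -47*√61/166*93 = -4371*√61/166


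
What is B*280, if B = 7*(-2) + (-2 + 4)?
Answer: -3360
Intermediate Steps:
B = -12 (B = -14 + 2 = -12)
B*280 = -12*280 = -3360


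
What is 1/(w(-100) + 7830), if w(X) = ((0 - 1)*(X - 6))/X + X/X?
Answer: 50/391497 ≈ 0.00012771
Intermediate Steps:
w(X) = 1 + (6 - X)/X (w(X) = (-(-6 + X))/X + 1 = (6 - X)/X + 1 = 1 + (6 - X)/X)
1/(w(-100) + 7830) = 1/(6/(-100) + 7830) = 1/(6*(-1/100) + 7830) = 1/(-3/50 + 7830) = 1/(391497/50) = 50/391497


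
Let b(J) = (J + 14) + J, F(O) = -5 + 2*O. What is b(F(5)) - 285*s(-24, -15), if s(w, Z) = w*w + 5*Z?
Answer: -142761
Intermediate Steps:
s(w, Z) = w² + 5*Z
b(J) = 14 + 2*J (b(J) = (14 + J) + J = 14 + 2*J)
b(F(5)) - 285*s(-24, -15) = (14 + 2*(-5 + 2*5)) - 285*((-24)² + 5*(-15)) = (14 + 2*(-5 + 10)) - 285*(576 - 75) = (14 + 2*5) - 285*501 = (14 + 10) - 142785 = 24 - 142785 = -142761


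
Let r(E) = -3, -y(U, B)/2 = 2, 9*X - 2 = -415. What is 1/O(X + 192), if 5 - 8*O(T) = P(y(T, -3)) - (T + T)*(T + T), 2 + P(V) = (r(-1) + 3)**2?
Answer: 648/6917467 ≈ 9.3676e-5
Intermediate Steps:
X = -413/9 (X = 2/9 + (1/9)*(-415) = 2/9 - 415/9 = -413/9 ≈ -45.889)
y(U, B) = -4 (y(U, B) = -2*2 = -4)
P(V) = -2 (P(V) = -2 + (-3 + 3)**2 = -2 + 0**2 = -2 + 0 = -2)
O(T) = 7/8 + T**2/2 (O(T) = 5/8 - (-2 - (T + T)*(T + T))/8 = 5/8 - (-2 - 2*T*2*T)/8 = 5/8 - (-2 - 4*T**2)/8 = 5/8 + (1/4 + T**2/2) = 7/8 + T**2/2)
1/O(X + 192) = 1/(7/8 + (-413/9 + 192)**2/2) = 1/(7/8 + (1315/9)**2/2) = 1/(7/8 + (1/2)*(1729225/81)) = 1/(7/8 + 1729225/162) = 1/(6917467/648) = 648/6917467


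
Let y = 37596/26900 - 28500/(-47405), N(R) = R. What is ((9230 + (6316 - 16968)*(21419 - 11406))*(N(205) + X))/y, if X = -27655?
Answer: 1152658040297500/787 ≈ 1.4646e+12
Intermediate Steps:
y = 6707601/3355775 (y = 37596*(1/26900) - 28500*(-1/47405) = 9399/6725 + 300/499 = 6707601/3355775 ≈ 1.9988)
((9230 + (6316 - 16968)*(21419 - 11406))*(N(205) + X))/y = ((9230 + (6316 - 16968)*(21419 - 11406))*(205 - 27655))/(6707601/3355775) = ((9230 - 10652*10013)*(-27450))*(3355775/6707601) = ((9230 - 106658476)*(-27450))*(3355775/6707601) = -106649246*(-27450)*(3355775/6707601) = 2927521802700*(3355775/6707601) = 1152658040297500/787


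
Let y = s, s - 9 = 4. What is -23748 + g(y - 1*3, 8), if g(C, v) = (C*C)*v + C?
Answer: -22938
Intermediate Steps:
s = 13 (s = 9 + 4 = 13)
y = 13
g(C, v) = C + v*C² (g(C, v) = C²*v + C = v*C² + C = C + v*C²)
-23748 + g(y - 1*3, 8) = -23748 + (13 - 1*3)*(1 + (13 - 1*3)*8) = -23748 + (13 - 3)*(1 + (13 - 3)*8) = -23748 + 10*(1 + 10*8) = -23748 + 10*(1 + 80) = -23748 + 10*81 = -23748 + 810 = -22938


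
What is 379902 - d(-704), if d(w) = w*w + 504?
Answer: -116218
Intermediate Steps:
d(w) = 504 + w² (d(w) = w² + 504 = 504 + w²)
379902 - d(-704) = 379902 - (504 + (-704)²) = 379902 - (504 + 495616) = 379902 - 1*496120 = 379902 - 496120 = -116218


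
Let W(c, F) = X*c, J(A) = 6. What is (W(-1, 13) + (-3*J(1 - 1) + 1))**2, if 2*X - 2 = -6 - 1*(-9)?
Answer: 1521/4 ≈ 380.25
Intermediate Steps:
X = 5/2 (X = 1 + (-6 - 1*(-9))/2 = 1 + (-6 + 9)/2 = 1 + (1/2)*3 = 1 + 3/2 = 5/2 ≈ 2.5000)
W(c, F) = 5*c/2
(W(-1, 13) + (-3*J(1 - 1) + 1))**2 = ((5/2)*(-1) + (-3*6 + 1))**2 = (-5/2 + (-18 + 1))**2 = (-5/2 - 17)**2 = (-39/2)**2 = 1521/4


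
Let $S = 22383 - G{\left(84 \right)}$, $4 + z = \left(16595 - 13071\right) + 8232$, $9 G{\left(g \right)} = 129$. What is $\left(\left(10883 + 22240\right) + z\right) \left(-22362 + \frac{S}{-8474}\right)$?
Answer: $- \frac{12756927458125}{12711} \approx -1.0036 \cdot 10^{9}$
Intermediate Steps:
$G{\left(g \right)} = \frac{43}{3}$ ($G{\left(g \right)} = \frac{1}{9} \cdot 129 = \frac{43}{3}$)
$z = 11752$ ($z = -4 + \left(\left(16595 - 13071\right) + 8232\right) = -4 + \left(3524 + 8232\right) = -4 + 11756 = 11752$)
$S = \frac{67106}{3}$ ($S = 22383 - \frac{43}{3} = \frac{67106}{3} \approx 22369.0$)
$\left(\left(10883 + 22240\right) + z\right) \left(-22362 + \frac{S}{-8474}\right) = \left(\left(10883 + 22240\right) + 11752\right) \left(-22362 + \frac{67106}{3 \left(-8474\right)}\right) = \left(33123 + 11752\right) \left(-22362 + \frac{67106}{3} \left(- \frac{1}{8474}\right)\right) = 44875 \left(-22362 - \frac{33553}{12711}\right) = 44875 \left(- \frac{284276935}{12711}\right) = - \frac{12756927458125}{12711}$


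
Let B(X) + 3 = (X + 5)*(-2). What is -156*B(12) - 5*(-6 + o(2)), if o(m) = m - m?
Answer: 5802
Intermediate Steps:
o(m) = 0
B(X) = -13 - 2*X (B(X) = -3 + (X + 5)*(-2) = -3 + (5 + X)*(-2) = -3 + (-10 - 2*X) = -13 - 2*X)
-156*B(12) - 5*(-6 + o(2)) = -156*(-13 - 2*12) - 5*(-6 + 0) = -156*(-13 - 24) - 5*(-6) = -156*(-37) + 30 = 5772 + 30 = 5802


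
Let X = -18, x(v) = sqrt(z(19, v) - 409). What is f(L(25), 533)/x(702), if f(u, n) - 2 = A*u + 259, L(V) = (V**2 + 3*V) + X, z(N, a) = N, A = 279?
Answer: -63513*I*sqrt(390)/130 ≈ -9648.3*I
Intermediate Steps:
x(v) = I*sqrt(390) (x(v) = sqrt(19 - 409) = sqrt(-390) = I*sqrt(390))
L(V) = -18 + V**2 + 3*V (L(V) = (V**2 + 3*V) - 18 = -18 + V**2 + 3*V)
f(u, n) = 261 + 279*u (f(u, n) = 2 + (279*u + 259) = 2 + (259 + 279*u) = 261 + 279*u)
f(L(25), 533)/x(702) = (261 + 279*(-18 + 25**2 + 3*25))/((I*sqrt(390))) = (261 + 279*(-18 + 625 + 75))*(-I*sqrt(390)/390) = (261 + 279*682)*(-I*sqrt(390)/390) = (261 + 190278)*(-I*sqrt(390)/390) = 190539*(-I*sqrt(390)/390) = -63513*I*sqrt(390)/130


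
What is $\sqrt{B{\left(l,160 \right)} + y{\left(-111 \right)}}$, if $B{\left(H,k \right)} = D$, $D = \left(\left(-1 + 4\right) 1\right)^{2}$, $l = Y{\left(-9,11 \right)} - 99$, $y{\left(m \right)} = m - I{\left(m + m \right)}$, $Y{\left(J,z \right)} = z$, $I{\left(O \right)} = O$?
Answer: $2 \sqrt{30} \approx 10.954$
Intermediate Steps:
$y{\left(m \right)} = - m$ ($y{\left(m \right)} = m - \left(m + m\right) = m - 2 m = - m$)
$l = -88$ ($l = 11 - 99 = -88$)
$D = 9$ ($D = \left(3 \cdot 1\right)^{2} = 3^{2} = 9$)
$B{\left(H,k \right)} = 9$
$\sqrt{B{\left(l,160 \right)} + y{\left(-111 \right)}} = \sqrt{9 - -111} = \sqrt{9 + 111} = \sqrt{120} = 2 \sqrt{30}$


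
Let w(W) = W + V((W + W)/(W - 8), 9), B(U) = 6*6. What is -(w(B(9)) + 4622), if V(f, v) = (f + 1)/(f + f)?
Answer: -167713/36 ≈ -4658.7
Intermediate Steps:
V(f, v) = (1 + f)/(2*f) (V(f, v) = (1 + f)/((2*f)) = (1 + f)*(1/(2*f)) = (1 + f)/(2*f))
B(U) = 36
w(W) = W + (1 + 2*W/(-8 + W))*(-8 + W)/(4*W) (w(W) = W + (1 + (W + W)/(W - 8))/(2*(((W + W)/(W - 8)))) = W + (1 + (2*W)/(-8 + W))/(2*(((2*W)/(-8 + W)))) = W + (1 + 2*W/(-8 + W))/(2*((2*W/(-8 + W)))) = W + ((-8 + W)/(2*W))*(1 + 2*W/(-8 + W))/2 = W + (1 + 2*W/(-8 + W))*(-8 + W)/(4*W))
-(w(B(9)) + 4622) = -((3/4 + 36 - 2/36) + 4622) = -((3/4 + 36 - 2*1/36) + 4622) = -((3/4 + 36 - 1/18) + 4622) = -(1321/36 + 4622) = -1*167713/36 = -167713/36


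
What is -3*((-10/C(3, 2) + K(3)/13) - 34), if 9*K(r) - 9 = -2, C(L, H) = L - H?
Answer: 5141/39 ≈ 131.82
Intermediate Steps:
K(r) = 7/9 (K(r) = 1 + (⅑)*(-2) = 1 - 2/9 = 7/9)
-3*((-10/C(3, 2) + K(3)/13) - 34) = -3*((-10/(3 - 1*2) + (7/9)/13) - 34) = -3*((-10/(3 - 2) + (7/9)*(1/13)) - 34) = -3*((-10/1 + 7/117) - 34) = -3*((-10*1 + 7/117) - 34) = -3*((-10 + 7/117) - 34) = -3*(-1163/117 - 34) = -3*(-5141)/117 = -1*(-5141/39) = 5141/39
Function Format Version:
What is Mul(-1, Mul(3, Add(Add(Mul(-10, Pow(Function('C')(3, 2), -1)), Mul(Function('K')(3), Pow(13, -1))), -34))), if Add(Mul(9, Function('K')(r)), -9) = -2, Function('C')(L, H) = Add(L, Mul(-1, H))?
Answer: Rational(5141, 39) ≈ 131.82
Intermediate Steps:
Function('K')(r) = Rational(7, 9) (Function('K')(r) = Add(1, Mul(Rational(1, 9), -2)) = Add(1, Rational(-2, 9)) = Rational(7, 9))
Mul(-1, Mul(3, Add(Add(Mul(-10, Pow(Function('C')(3, 2), -1)), Mul(Function('K')(3), Pow(13, -1))), -34))) = Mul(-1, Mul(3, Add(Add(Mul(-10, Pow(Add(3, Mul(-1, 2)), -1)), Mul(Rational(7, 9), Pow(13, -1))), -34))) = Mul(-1, Mul(3, Add(Add(Mul(-10, Pow(Add(3, -2), -1)), Mul(Rational(7, 9), Rational(1, 13))), -34))) = Mul(-1, Mul(3, Add(Add(Mul(-10, Pow(1, -1)), Rational(7, 117)), -34))) = Mul(-1, Mul(3, Add(Add(Mul(-10, 1), Rational(7, 117)), -34))) = Mul(-1, Mul(3, Add(Add(-10, Rational(7, 117)), -34))) = Mul(-1, Mul(3, Add(Rational(-1163, 117), -34))) = Mul(-1, Mul(3, Rational(-5141, 117))) = Mul(-1, Rational(-5141, 39)) = Rational(5141, 39)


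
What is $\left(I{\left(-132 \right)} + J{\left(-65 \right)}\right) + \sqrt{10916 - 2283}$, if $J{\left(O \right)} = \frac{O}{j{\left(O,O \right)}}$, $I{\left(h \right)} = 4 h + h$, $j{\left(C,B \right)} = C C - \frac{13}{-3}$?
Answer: $- \frac{644175}{976} + \sqrt{8633} \approx -567.1$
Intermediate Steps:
$j{\left(C,B \right)} = \frac{13}{3} + C^{2}$ ($j{\left(C,B \right)} = C^{2} - - \frac{13}{3} = C^{2} + \frac{13}{3} = \frac{13}{3} + C^{2}$)
$I{\left(h \right)} = 5 h$
$J{\left(O \right)} = \frac{O}{\frac{13}{3} + O^{2}}$
$\left(I{\left(-132 \right)} + J{\left(-65 \right)}\right) + \sqrt{10916 - 2283} = \left(5 \left(-132\right) + 3 \left(-65\right) \frac{1}{13 + 3 \left(-65\right)^{2}}\right) + \sqrt{10916 - 2283} = \left(-660 + 3 \left(-65\right) \frac{1}{13 + 3 \cdot 4225}\right) + \sqrt{8633} = \left(-660 + 3 \left(-65\right) \frac{1}{13 + 12675}\right) + \sqrt{8633} = \left(-660 + 3 \left(-65\right) \frac{1}{12688}\right) + \sqrt{8633} = \left(-660 - \frac{15}{976}\right) + \sqrt{8633} = - \frac{644175}{976} + \sqrt{8633}$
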